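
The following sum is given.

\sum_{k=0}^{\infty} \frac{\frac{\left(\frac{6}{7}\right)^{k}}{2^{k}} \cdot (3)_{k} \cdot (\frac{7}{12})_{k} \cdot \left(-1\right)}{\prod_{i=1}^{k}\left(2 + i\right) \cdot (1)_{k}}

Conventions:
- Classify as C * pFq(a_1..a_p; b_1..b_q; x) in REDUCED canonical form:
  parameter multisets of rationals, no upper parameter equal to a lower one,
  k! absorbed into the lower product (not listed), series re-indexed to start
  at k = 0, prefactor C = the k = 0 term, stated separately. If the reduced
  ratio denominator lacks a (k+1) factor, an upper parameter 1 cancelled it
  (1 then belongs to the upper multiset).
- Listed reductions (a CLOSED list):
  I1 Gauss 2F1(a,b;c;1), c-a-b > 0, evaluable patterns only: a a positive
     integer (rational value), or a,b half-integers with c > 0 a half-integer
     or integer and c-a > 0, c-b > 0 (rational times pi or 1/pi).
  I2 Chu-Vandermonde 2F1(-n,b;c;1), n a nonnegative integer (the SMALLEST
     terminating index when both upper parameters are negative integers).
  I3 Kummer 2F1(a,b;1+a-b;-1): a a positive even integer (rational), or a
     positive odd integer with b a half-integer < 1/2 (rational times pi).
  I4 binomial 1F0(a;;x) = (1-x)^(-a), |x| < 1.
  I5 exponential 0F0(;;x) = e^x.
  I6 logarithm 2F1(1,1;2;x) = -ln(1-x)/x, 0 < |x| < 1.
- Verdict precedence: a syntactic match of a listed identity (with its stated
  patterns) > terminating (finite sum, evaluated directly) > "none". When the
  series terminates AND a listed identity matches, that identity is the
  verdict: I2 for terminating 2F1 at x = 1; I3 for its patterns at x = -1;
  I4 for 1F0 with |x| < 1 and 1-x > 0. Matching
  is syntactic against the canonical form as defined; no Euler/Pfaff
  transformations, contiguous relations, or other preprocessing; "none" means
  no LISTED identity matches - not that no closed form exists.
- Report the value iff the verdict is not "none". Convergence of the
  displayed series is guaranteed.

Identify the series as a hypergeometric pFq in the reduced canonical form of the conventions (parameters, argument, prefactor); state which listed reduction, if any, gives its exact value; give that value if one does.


The series (x = \frac{3}{7}) is 1F0: upper {\frac{7}{12}}, lower {-}, prefactor -1. Verdict: binomial (I4) applies (the 1F0 binomial series: exponent -7/12, x = \frac{3}{7}). Exact value: \left(-1\right) \cdot \left(\frac{4}{7}\right)^{-\frac{7}{12}}.

Structural cue: t_0 being -1, the two k-th powers (C = -1, x = 3/7) combine into one argument.
Consecutive-term ratio: r(k) = \frac{3}{7} * (k+\frac{7}{12}) / [(k+1)] - rational in k. x = \frac{3}{7}; t_0 = -1; negate the roots.


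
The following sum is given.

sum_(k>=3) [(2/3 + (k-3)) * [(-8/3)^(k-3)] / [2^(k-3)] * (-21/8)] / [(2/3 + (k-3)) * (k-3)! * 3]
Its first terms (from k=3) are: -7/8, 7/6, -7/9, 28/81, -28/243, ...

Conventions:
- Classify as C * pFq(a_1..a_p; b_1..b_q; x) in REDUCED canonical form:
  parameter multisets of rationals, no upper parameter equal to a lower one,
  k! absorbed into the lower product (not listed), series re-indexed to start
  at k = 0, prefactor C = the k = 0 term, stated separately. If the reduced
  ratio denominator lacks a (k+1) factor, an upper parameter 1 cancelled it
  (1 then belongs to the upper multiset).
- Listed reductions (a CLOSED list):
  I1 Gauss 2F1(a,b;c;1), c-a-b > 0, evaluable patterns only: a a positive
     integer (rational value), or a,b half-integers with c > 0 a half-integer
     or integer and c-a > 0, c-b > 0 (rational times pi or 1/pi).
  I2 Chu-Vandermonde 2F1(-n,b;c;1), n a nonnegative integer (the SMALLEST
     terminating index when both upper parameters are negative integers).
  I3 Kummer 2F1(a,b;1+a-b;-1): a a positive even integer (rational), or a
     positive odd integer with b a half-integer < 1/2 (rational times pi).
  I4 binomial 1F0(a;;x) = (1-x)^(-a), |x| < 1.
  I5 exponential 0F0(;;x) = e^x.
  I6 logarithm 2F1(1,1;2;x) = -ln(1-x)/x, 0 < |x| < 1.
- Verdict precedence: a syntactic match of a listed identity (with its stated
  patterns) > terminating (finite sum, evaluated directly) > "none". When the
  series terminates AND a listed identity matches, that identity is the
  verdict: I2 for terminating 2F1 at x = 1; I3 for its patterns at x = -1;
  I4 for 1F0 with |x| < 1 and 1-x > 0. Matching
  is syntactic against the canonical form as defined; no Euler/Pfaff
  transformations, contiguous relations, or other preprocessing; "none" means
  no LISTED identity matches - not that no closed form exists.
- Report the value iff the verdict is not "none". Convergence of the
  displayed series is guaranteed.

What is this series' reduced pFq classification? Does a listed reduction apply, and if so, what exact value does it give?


First insight: with t_0 = -7/8, the two k-th powers (prefactor -7/8) combine into one argument.
Consecutive-term ratio: r(k) = (-4/3) * 1 / [(k+1)] - rational in k. x = (-4/3); t_0 = -7/8; negate the roots.

At argument -4/3: a 0F0 with upper {-}, lower {-}, scaled by C = -7/8. Verdict: exponential (I5) matches (the 0F0 exponential series at x = -4/3). Hence: (-7/8) * e^(-4/3).


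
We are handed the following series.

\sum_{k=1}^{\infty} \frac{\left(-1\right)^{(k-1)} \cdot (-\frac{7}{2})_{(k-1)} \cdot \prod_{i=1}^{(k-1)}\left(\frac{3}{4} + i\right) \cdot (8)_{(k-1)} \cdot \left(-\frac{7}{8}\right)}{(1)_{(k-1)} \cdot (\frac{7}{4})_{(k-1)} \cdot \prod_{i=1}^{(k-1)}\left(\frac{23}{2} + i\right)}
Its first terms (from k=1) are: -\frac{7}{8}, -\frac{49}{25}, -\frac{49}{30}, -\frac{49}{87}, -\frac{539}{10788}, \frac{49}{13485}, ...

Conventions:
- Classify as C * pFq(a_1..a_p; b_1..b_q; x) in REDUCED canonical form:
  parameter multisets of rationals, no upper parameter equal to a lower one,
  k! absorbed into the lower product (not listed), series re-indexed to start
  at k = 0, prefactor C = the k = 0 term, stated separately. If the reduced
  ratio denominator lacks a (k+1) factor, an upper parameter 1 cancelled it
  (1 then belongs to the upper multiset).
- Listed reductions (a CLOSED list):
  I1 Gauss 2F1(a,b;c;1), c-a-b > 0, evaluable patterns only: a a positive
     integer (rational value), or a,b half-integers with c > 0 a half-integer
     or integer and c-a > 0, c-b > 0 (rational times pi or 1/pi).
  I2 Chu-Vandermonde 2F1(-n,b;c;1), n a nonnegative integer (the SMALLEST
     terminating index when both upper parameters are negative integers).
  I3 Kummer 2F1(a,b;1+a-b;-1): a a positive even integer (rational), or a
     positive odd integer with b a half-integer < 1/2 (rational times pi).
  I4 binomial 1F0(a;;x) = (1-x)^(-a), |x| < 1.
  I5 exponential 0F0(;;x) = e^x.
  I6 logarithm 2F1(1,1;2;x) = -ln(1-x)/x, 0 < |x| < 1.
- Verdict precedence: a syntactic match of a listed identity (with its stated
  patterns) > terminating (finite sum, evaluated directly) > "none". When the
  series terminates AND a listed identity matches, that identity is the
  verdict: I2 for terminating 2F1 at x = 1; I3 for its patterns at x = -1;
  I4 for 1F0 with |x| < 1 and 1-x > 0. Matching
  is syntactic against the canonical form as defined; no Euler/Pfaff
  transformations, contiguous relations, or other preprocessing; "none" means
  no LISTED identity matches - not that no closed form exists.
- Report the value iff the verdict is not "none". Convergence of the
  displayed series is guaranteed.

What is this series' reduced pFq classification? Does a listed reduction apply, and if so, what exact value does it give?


The series (x = -1) is 2F1: upper {-\frac{7}{2}, 8}, lower {\frac{25}{2}}, prefactor -\frac{7}{8}. Verdict: this is the Kummer evaluation I3 (x = -1; c = \frac{25}{2} equals 1+a-b for upper {-\frac{7}{2}, 8}: listed pattern). Sum: -\frac{52003}{10240}.

First insight: with t_0 = -\frac{7}{8}, the parameter 7/4 appears in both the upper and lower lists and cancels.
Term ratio: r(k) = -1 * (k-\frac{7}{2}) (k+8) / [(k+\frac{25}{2}) (k+1)] ; factor over Q: parameters, x = -1, and C = -\frac{7}{8}.


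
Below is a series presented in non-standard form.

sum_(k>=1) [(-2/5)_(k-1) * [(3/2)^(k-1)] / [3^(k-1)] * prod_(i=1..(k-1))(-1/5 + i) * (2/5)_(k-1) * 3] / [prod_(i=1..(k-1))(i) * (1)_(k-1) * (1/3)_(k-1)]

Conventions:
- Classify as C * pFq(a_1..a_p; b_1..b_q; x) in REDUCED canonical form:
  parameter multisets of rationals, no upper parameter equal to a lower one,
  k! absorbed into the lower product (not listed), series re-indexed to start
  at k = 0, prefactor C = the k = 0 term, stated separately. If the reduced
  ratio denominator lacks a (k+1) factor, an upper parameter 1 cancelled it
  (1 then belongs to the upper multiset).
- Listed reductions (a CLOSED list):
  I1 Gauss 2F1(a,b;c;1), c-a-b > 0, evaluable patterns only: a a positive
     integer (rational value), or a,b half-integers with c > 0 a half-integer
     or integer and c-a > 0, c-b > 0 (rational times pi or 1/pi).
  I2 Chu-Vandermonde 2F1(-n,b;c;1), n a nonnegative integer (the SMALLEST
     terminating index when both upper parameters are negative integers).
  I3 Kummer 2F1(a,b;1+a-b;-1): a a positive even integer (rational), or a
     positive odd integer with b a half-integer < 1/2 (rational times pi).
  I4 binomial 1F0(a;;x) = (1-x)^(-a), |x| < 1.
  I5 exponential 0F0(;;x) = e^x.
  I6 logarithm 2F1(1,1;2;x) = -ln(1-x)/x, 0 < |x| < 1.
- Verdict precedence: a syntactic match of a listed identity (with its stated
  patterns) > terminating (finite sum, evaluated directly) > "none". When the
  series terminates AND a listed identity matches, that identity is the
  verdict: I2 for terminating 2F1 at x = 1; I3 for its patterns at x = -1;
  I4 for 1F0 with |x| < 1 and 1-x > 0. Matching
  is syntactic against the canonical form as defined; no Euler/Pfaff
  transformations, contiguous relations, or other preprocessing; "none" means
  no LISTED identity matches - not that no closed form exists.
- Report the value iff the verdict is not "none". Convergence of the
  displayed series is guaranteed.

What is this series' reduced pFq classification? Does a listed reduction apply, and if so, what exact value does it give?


Reduced: x = 1/2, 3F2, upper = {-2/5, 2/5, 4/5}, lower = {1/3, 1}, C = 3. Verdict: none. No listed pattern accepts 3F2(-2/5, 2/5, 4/5; 1/3, 1; 1/2).

The tell: t_0 = 3 here, and the two k-th powers (C = 3, x = 1/2) combine into one argument.
Step ratio: r(k) = (1/2) * (k-2/5) (k+2/5) (k+4/5) / [(k+1/3) (k+1) (k+1)] - poly over poly, x = (1/2) from leading terms; C = 3 at k = 0.


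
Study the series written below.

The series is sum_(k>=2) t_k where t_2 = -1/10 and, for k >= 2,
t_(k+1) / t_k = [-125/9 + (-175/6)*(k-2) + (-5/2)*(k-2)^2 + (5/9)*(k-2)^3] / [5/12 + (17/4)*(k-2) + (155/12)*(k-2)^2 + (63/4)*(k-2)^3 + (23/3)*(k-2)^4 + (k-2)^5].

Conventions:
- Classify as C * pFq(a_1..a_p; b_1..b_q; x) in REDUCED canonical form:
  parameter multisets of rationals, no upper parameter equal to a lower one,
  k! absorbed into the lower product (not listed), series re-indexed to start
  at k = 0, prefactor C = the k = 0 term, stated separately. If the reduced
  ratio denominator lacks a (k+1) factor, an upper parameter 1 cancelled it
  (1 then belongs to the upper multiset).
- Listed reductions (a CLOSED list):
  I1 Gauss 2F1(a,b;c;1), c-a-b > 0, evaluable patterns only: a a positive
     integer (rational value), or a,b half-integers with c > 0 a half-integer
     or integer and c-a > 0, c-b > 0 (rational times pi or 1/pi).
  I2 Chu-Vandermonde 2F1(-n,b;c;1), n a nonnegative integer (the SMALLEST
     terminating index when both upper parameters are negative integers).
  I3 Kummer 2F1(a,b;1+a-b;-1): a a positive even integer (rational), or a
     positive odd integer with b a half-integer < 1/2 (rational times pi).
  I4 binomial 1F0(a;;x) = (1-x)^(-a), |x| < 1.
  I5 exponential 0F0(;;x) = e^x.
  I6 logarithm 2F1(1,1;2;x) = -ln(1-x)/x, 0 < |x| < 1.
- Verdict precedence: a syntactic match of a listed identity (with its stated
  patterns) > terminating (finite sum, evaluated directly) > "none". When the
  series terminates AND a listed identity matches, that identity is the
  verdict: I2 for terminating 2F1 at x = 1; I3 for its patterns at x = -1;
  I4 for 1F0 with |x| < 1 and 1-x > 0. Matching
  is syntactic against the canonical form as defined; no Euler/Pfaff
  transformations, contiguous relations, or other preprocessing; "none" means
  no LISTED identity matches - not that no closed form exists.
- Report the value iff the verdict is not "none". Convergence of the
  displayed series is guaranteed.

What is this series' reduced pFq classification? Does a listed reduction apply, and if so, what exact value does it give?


Structural cue: with t_0 = -1/10, factor the ratio over Q (prefactor -1/10): negated roots = parameters.
Term ratio: r(k) = (5/9) * (k-10) / [(k+1/6) (k+1) (k+1)] - rational in k, leading ratio (5/9); with t_0 = -1/10, classification follows.

x = 5/9 here; the reduced form reads 1F2, upper {-10}, lower {1/6, 1}, C = -1/10. Verdict: terminating - upper -10 stops the sum at k = 10; the 11 terms are added exactly. Value: 6392558376346639867/15389029707624903330.


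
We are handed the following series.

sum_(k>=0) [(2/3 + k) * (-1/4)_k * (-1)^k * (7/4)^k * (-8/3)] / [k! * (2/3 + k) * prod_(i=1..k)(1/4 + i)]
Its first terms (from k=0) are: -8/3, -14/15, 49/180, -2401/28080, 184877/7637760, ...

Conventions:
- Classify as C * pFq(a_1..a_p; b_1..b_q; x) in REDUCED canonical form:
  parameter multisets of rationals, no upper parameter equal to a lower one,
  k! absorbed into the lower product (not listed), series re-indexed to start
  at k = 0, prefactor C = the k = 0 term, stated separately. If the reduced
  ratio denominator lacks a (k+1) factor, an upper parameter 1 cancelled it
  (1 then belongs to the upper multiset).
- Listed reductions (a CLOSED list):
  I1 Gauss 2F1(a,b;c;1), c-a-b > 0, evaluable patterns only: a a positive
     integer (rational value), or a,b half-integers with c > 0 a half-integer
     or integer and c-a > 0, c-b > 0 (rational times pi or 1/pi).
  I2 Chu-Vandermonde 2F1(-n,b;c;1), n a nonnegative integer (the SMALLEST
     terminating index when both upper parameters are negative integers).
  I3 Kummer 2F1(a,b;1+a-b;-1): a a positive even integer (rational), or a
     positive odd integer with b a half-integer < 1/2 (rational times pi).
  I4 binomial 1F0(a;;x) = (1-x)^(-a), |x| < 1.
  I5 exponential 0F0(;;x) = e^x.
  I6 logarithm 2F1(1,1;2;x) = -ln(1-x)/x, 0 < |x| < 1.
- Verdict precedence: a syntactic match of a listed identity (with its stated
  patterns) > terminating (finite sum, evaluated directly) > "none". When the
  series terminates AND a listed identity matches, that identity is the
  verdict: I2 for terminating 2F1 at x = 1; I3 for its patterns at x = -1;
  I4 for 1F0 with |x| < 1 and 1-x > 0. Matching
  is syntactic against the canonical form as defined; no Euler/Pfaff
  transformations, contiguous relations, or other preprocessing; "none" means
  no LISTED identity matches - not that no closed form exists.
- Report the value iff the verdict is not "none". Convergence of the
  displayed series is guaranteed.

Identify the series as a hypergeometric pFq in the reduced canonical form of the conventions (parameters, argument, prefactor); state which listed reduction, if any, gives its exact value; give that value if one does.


The series (x = -7/4) is 1F1: upper {-1/4}, lower {5/4}, prefactor -8/3. Verdict: none (x = -7/4): each listed identity misses the multisets {-1/4} ; {5/4}.

The tell: from the first term -8/3: the factor k + 2/3 cancels (top and bottom), leaving prefactor -8/3.
Ratio: r(k) = (-7/4) * (k-1/4) / [(k+5/4) (k+1)] - rational; roots negated = parameters, x = (-7/4), C = -8/3.


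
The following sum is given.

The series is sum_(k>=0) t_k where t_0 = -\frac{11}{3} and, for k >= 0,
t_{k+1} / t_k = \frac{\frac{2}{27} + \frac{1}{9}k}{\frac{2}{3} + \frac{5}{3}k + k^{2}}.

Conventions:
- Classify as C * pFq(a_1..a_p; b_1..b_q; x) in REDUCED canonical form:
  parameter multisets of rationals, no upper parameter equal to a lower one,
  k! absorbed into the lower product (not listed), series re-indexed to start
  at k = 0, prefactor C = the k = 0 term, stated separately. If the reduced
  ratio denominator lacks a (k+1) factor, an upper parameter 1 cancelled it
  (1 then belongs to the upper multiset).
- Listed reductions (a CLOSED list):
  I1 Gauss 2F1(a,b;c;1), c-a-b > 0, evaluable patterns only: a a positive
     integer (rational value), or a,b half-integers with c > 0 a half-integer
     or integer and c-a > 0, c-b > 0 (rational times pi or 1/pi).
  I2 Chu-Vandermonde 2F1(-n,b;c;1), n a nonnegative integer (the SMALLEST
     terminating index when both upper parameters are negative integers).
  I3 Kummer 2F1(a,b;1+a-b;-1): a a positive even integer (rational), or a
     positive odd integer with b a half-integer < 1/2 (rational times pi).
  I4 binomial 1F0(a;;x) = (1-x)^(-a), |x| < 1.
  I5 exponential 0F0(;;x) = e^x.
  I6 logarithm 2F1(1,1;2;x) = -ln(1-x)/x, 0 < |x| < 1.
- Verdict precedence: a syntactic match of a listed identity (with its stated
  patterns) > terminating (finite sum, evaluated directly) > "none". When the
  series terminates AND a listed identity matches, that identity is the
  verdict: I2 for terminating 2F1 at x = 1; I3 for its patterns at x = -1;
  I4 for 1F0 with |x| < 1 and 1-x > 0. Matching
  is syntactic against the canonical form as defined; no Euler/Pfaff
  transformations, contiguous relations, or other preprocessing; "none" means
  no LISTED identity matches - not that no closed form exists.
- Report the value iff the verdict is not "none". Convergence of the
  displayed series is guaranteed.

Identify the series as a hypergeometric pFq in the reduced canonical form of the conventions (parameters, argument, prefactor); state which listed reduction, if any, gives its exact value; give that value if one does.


With C = -\frac{11}{3}: the canonical form is 0F0(-; -; \frac{1}{9}). Verdict: exponential (I5) matches (the 0F0 exponential series at x = \frac{1}{9}). Its exact value is \left(-\frac{11}{3}\right) \cdot e^{\frac{1}{9}}.

First insight: t_0 = -\frac{11}{3} here, and factor the ratio over Q (prefactor -11/3): negated roots = parameters.
Ratio: r(k) = \frac{1}{9} * 1 / [(k+1)] - rational in k, leading ratio \frac{1}{9}; with t_0 = -\frac{11}{3}, classification follows.


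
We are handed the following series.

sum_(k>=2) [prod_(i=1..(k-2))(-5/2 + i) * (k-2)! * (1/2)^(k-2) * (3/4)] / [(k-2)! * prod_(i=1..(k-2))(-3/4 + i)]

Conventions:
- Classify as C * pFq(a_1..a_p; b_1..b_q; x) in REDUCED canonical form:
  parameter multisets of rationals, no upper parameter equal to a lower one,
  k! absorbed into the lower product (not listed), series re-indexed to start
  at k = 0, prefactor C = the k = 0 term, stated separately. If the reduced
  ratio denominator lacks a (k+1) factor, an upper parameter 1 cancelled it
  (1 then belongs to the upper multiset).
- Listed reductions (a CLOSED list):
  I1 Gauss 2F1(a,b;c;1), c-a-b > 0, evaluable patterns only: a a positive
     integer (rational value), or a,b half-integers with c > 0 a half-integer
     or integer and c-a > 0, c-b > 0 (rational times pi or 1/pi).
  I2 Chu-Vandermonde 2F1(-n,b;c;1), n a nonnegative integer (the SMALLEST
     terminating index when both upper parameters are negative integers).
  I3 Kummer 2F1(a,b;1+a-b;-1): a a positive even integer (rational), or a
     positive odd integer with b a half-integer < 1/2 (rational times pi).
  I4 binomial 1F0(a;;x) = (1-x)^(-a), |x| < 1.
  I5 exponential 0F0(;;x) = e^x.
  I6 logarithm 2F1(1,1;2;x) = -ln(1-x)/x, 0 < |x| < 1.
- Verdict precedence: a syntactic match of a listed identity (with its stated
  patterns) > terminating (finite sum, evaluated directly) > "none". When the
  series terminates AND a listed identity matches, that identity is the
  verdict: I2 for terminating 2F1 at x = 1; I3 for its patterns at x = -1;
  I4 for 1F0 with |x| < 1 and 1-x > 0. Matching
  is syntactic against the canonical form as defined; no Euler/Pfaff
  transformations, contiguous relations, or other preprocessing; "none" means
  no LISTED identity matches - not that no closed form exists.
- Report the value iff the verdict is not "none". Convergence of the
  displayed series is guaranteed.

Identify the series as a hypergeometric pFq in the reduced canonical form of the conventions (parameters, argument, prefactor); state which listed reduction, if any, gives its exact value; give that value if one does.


This is 3/4 * 2F1(-3/2, 1; 1/4; 1/2) in reduced canonical form. Verdict: none - at argument 1/2 the multisets {-3/2, 1} ; {1/4} match no listed identity.

The tell: with t_0 = 3/4, the running product (C = 3/4, x = 1/2) telescopes to a rising factorial.
Adjacent-term ratio: r(k) = (1/2) * (k-3/2) (k+1) / [(k+1/4) (k+1)] - poly over poly, x = (1/2) from leading terms; C = 3/4 at k = 0.


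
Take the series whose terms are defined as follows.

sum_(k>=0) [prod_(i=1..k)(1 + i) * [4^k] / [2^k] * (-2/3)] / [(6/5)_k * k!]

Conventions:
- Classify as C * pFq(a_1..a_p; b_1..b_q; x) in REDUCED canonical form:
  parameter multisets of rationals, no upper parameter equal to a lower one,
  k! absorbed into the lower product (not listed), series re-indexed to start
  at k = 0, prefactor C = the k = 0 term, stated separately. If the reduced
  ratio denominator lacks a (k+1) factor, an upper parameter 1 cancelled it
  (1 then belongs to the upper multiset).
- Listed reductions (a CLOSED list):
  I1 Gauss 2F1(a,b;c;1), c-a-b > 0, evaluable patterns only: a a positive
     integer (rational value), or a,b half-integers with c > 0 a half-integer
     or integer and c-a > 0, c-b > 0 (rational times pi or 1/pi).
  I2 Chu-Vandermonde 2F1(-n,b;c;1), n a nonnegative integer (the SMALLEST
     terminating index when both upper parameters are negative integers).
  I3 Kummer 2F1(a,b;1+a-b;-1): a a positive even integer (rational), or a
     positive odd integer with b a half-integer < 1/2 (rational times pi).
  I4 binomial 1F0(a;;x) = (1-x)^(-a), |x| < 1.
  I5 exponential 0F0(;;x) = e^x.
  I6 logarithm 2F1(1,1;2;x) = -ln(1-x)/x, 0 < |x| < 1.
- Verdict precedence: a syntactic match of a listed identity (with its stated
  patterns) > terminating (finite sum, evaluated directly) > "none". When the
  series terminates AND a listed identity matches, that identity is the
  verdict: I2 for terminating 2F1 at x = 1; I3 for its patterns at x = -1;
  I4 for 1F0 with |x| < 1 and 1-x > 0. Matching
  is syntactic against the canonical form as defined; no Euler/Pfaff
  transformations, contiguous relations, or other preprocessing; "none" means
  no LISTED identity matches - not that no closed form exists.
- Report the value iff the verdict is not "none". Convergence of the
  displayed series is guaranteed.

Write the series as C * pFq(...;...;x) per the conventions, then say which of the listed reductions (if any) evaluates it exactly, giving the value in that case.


The series (x = 2) is 1F1: upper {2}, lower {6/5}, prefactor -2/3. Verdict: none here - no I1-I6 shape fits x = 2 with lower {6/5}.

First insight: x = 2 and the running product (C = -2/3) telescopes to a rising factorial.
Adjacent-term ratio: r(k) = 2 * (k+2) / [(k+6/5) (k+1)] ; factor over Q: parameters, x = 2, and C = -2/3.


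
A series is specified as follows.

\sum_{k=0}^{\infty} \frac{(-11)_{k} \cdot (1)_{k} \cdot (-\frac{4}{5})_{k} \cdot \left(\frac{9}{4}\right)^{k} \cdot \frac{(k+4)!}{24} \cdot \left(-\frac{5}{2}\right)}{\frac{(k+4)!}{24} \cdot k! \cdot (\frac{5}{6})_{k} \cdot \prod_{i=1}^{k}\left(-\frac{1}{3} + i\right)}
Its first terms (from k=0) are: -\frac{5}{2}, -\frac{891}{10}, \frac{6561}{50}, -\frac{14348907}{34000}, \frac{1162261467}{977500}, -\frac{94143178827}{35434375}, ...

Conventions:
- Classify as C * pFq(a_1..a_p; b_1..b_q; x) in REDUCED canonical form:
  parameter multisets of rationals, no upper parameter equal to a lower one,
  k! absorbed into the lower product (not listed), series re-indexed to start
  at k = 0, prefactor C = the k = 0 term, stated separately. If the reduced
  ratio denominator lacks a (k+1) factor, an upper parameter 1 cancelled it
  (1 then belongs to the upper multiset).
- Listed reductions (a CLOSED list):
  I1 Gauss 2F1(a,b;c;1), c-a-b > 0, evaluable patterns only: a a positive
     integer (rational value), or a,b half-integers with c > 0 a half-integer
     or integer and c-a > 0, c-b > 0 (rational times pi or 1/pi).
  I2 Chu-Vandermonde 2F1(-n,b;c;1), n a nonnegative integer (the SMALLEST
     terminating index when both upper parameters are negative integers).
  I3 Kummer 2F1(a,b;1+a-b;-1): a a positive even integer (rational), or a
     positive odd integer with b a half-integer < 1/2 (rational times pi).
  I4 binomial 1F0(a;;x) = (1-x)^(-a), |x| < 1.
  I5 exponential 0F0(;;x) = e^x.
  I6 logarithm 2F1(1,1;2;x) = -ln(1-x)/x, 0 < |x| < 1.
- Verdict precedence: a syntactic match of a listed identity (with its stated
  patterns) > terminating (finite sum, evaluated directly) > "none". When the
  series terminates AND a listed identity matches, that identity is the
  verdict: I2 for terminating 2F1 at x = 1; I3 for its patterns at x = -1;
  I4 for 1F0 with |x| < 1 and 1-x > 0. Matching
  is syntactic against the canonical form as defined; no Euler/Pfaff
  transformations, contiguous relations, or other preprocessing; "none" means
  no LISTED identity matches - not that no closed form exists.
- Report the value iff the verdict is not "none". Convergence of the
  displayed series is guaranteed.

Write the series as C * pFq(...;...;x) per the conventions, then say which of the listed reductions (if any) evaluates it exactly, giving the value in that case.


x = \frac{9}{4} here; the reduced form reads 3F2, upper {-11, -\frac{4}{5}, 1}, lower {\frac{2}{3}, \frac{5}{6}}, C = -\frac{5}{2}. Verdict: terminating - the sum ends at index 11 because -11 is a negative integer; exact evaluation follows. Value: -\frac{46892581563307831530300568253}{786850978351352890625000000}.

First insight: with t_0 = -\frac{5}{2}, the parameter 5 appears in both the upper and lower lists and cancels.
Consecutive-term ratio: r(k) = \frac{9}{4} * (k-11) (k-\frac{4}{5}) (k+1) / [(k+\frac{2}{3}) (k+\frac{5}{6}) (k+1)] ; factor over Q: parameters, x = \frac{9}{4}, and C = -\frac{5}{2}.


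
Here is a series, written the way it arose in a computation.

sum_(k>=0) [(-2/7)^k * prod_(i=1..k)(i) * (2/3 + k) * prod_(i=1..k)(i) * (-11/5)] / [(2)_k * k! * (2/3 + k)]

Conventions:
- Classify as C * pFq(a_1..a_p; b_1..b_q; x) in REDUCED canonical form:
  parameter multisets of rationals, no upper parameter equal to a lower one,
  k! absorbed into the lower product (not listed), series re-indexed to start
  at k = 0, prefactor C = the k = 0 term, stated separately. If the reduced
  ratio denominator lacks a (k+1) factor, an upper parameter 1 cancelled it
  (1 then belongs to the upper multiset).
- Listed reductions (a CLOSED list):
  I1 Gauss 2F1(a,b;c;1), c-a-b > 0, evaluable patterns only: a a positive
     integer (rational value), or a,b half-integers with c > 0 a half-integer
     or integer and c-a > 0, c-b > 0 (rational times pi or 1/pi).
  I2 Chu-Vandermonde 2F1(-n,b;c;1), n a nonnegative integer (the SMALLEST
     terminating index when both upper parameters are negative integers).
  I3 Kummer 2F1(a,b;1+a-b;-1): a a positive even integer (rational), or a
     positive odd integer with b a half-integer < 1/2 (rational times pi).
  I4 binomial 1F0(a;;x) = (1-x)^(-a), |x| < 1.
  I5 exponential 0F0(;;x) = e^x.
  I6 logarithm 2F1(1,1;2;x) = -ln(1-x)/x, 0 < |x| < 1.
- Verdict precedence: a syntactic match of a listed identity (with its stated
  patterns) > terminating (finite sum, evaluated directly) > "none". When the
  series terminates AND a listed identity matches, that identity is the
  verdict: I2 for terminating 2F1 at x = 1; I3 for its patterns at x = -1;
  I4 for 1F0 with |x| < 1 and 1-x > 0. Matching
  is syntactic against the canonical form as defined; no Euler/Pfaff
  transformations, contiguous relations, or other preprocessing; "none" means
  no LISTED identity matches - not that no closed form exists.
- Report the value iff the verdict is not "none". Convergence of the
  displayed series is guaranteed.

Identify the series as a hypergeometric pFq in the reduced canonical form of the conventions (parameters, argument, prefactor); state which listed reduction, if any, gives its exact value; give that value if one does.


Canonical form: C = -11/5 times 2F1 with upper {1, 1}, lower {2}, x = -2/7. Verdict (x = -2/7): the I6 logarithm reduction applies (the logarithm: parameters (1,1;2), x = -2/7). Sum: (-77/10) * ln(9/7).

Key step: t_0 = -11/5 here, and k + 2/3 divides numerator and denominator alike; prefactor -11/5 after cancelling.
Ratio: r(k) = (-2/7) * (k+1) (k+1) / [(k+2) (k+1)] - poly over poly, x = (-2/7) from leading terms; C = -11/5 at k = 0.


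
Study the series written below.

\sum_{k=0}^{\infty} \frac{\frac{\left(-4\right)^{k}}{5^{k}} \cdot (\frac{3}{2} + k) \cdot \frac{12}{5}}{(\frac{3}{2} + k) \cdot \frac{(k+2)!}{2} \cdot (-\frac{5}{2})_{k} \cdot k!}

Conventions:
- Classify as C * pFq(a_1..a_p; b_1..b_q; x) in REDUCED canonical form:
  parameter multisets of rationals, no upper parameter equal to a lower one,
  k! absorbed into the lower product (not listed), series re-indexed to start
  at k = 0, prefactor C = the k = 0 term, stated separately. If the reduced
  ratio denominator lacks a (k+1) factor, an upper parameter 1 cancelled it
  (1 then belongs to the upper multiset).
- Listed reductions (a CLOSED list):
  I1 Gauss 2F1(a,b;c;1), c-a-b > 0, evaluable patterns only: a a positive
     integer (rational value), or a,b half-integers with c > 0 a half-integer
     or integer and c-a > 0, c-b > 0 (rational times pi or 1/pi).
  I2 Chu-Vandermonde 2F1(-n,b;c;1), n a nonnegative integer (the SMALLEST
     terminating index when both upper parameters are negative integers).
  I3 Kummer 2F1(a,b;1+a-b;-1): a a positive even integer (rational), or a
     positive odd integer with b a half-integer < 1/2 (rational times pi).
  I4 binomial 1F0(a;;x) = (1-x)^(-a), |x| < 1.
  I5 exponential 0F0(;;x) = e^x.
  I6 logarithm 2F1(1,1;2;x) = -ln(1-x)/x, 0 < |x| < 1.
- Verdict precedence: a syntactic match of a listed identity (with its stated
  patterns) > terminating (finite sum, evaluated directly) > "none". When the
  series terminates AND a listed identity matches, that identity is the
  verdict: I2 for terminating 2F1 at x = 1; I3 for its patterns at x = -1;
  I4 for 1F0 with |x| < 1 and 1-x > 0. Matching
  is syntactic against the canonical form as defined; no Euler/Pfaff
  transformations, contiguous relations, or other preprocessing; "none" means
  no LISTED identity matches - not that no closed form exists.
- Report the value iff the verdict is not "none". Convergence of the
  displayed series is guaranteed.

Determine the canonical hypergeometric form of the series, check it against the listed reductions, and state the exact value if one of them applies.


Prefactor \frac{12}{5}, argument -\frac{4}{5}: 0F2 with upper {-} over lower {-\frac{5}{2}, 3}. Verdict: none (x = -\frac{4}{5}): each listed identity misses the multisets {-} ; {-\frac{5}{2}, 3}.

First insight: with t_0 = \frac{12}{5}, the two geometric factors (C = 12/5) combine into one argument.
Ratio: r(k) = -\frac{4}{5} * 1 / [(k-\frac{5}{2}) (k+3) (k+1)] - poly over poly, x = -\frac{4}{5} from leading terms; C = \frac{12}{5} at k = 0.


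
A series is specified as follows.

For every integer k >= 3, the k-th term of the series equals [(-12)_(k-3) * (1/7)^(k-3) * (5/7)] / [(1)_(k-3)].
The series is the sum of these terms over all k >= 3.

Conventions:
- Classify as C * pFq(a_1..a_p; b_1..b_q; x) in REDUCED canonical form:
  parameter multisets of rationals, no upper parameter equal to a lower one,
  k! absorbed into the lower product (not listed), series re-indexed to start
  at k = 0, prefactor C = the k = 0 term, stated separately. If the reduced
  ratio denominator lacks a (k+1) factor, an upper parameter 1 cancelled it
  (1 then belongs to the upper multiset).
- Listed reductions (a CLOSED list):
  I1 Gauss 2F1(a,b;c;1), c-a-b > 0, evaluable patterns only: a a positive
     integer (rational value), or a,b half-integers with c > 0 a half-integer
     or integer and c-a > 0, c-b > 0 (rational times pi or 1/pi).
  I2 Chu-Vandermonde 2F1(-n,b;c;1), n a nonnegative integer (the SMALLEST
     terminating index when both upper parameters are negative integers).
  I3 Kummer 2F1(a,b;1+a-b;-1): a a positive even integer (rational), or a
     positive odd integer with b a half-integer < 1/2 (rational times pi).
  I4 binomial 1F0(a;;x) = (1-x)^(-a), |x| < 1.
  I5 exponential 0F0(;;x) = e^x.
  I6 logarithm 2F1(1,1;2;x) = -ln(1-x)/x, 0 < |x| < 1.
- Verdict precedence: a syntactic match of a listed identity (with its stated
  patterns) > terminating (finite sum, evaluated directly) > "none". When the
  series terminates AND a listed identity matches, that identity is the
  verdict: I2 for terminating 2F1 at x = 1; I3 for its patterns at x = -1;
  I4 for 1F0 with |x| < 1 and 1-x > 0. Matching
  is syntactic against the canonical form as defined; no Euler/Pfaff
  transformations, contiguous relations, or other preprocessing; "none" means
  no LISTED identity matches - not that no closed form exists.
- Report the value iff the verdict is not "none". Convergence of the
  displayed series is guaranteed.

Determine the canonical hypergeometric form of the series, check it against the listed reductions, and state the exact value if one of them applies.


Key observation: t_0 being 5/7, (1)_k (C = 5/7) is k! itself.
Adjacent-term ratio: r(k) = (1/7) * (k-12) / [(k+1)] ; factor over Q: parameters, x = (1/7), and C = 5/7.

Classification (C = 5/7): 1F0 with upper {-12}, lower {-}, argument x = 1/7. Verdict at x = 1/7: the I4 binomial reduction matches (the 1F0 binomial series: exponent 12, x = 1/7). Value: 10883911680/96889010407.


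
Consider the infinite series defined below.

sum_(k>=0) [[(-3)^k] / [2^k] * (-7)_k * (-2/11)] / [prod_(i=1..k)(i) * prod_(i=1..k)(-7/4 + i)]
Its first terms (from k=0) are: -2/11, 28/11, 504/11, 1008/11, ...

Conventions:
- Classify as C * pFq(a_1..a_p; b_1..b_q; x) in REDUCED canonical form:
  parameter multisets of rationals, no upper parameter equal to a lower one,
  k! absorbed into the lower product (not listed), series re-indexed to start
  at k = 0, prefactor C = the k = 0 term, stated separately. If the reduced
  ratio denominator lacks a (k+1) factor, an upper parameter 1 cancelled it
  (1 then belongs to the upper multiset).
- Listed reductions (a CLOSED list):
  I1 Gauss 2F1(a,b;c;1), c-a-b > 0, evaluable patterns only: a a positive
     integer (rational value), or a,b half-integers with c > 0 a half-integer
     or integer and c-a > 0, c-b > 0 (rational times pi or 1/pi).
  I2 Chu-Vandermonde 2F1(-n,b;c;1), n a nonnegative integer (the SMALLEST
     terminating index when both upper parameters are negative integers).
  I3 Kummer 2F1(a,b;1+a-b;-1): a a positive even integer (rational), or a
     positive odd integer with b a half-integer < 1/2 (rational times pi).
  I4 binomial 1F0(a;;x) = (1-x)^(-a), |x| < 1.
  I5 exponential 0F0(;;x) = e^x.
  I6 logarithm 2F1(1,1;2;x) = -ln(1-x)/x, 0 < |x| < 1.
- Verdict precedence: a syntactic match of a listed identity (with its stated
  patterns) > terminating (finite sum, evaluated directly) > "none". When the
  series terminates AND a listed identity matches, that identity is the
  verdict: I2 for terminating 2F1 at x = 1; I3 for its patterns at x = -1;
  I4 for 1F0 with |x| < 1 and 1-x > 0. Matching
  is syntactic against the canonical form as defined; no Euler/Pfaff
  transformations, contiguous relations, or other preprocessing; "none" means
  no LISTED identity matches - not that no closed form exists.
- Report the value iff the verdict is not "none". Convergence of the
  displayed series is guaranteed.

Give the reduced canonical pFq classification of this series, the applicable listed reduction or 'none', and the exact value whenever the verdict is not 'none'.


The tell: from the first term -2/11: the lower running product (C = -2/11, x = -3/2) is a rising factorial.
Consecutive-term ratio: r(k) = (-3/2) * (k-7) / [(k-3/4) (k+1)] - rational in k, leading ratio (-3/2); with t_0 = -2/11, classification follows.

With C = -2/11: the canonical form is 1F1(-7; -3/4; -3/2). Verdict: terminating. (-7)_k vanishes past k = 7, leaving a 8-term sum, computed directly. Its exact value is 220118/1001.


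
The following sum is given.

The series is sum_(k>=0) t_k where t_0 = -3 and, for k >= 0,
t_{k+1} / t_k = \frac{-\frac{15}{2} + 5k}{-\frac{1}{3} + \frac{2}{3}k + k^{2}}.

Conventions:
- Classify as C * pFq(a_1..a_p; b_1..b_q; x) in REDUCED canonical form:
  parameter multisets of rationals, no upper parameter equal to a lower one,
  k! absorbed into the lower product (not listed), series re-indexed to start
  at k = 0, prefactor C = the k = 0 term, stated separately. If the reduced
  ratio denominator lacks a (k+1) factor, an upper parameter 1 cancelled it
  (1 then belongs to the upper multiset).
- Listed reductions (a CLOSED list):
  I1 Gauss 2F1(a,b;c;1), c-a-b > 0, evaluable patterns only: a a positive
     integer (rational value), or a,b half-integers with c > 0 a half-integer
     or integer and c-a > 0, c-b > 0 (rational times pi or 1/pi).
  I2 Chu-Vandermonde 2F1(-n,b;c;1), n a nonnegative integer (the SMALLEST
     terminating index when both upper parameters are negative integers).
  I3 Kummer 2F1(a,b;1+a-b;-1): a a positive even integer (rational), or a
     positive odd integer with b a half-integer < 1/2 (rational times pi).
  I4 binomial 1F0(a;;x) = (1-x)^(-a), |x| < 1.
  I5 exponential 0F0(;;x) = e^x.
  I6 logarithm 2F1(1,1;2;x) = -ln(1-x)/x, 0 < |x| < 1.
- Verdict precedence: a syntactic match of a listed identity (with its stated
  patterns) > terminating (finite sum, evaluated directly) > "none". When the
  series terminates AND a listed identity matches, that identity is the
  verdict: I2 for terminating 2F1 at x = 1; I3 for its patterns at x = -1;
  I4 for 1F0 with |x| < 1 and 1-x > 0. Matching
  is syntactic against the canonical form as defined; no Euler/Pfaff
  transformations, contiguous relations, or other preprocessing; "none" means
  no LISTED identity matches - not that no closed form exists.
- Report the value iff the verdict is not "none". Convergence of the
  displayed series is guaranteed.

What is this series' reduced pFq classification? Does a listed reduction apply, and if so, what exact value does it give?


Classification (C = -3): 1F1 with upper {-\frac{3}{2}}, lower {-\frac{1}{3}}, argument x = 5. Verdict: none (x = 5): each listed identity misses the multisets {-\frac{3}{2}} ; {-\frac{1}{3}}.

Structural cue: t_0 = -3 here, and roots of the ratio polynomials (prefactor -3) are the negated parameters.
Consecutive-term ratio: r(k) = 5 * (k-\frac{3}{2}) / [(k-\frac{1}{3}) (k+1)] ; factor over Q: parameters, x = 5, and C = -3.


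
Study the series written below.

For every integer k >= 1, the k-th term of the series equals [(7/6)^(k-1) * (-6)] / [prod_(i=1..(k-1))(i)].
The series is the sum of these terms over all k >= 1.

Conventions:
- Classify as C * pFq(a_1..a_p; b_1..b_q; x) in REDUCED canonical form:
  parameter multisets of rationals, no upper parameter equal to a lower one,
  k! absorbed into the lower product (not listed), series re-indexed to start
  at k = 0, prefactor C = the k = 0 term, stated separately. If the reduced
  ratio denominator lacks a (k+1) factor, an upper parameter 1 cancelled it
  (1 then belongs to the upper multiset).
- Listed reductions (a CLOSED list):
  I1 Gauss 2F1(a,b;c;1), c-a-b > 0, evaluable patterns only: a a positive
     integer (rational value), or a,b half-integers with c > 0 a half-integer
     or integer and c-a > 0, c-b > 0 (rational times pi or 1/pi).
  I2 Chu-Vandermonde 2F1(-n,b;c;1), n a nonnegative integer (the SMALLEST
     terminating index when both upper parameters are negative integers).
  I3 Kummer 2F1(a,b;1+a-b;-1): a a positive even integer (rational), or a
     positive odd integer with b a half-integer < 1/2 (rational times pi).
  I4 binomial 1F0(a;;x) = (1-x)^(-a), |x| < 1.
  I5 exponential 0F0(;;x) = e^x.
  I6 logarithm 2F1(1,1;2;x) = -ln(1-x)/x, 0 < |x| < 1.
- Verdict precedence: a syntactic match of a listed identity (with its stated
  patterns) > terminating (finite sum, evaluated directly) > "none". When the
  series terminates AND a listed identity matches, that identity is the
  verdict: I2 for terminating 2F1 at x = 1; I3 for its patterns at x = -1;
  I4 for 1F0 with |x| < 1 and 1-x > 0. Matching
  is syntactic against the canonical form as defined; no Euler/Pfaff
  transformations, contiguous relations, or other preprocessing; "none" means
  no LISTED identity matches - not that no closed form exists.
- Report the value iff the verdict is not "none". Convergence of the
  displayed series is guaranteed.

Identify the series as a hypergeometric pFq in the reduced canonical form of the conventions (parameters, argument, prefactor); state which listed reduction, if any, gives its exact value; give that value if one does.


This is -6 * 0F0(-; -; 7/6) in reduced canonical form. Verdict at x = 7/6: the exponential series (I5) matches (the 0F0 exponential series at x = 7/6). Value: (-6) * e^(7/6).

The tell: with t_0 = -6, the product of the first k integers (C = -6, x = 7/6) is k!.
Adjacent-term ratio: r(k) = (7/6) * 1 / [(k+1)] - poly over poly, x = (7/6) from leading terms; C = -6 at k = 0.
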